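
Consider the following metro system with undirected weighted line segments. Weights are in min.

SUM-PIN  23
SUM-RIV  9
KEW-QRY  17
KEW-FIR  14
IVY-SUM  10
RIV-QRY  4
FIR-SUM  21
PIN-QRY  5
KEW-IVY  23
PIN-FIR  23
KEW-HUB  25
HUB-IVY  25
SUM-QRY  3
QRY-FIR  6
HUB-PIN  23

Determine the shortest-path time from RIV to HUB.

32 min

Enumerating some paths:
RIV–QRY–PIN–HUB: 4+5+23 = 32
RIV–SUM–QRY–PIN–HUB: 9+3+5+23 = 40
The minimum is 32 min via RIV–QRY–PIN–HUB.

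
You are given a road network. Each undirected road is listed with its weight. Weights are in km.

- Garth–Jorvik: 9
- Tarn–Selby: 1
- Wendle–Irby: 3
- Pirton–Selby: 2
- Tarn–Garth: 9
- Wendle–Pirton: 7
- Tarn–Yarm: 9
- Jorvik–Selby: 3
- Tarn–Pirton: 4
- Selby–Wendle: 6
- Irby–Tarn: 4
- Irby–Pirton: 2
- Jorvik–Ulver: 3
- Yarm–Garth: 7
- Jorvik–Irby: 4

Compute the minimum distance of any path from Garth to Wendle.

Running Dijkstra from Garth:
Garth: 0
Yarm: 7  (via Garth)
Jorvik: 9  (via Garth)
Tarn: 9  (via Garth)
Selby: 10  (via Tarn)
Pirton: 12  (via Selby)
Ulver: 12  (via Jorvik)
Irby: 13  (via Jorvik)
Wendle: 16  (via Selby)
Shortest route: Garth → Tarn → Selby → Wendle = 16 km.

16 km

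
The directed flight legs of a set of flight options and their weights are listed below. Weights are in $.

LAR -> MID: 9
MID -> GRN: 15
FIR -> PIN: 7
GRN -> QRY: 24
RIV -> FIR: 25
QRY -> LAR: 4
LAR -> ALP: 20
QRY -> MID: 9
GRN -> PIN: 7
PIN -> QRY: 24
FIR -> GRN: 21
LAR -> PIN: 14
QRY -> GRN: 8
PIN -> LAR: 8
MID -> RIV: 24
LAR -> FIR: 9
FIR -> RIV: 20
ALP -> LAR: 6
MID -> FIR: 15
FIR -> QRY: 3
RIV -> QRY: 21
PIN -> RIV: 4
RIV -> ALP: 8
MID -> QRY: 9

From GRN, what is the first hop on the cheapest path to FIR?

PIN

Compare a few routes:
GRN - PIN - RIV - ALP - LAR - FIR: 7+4+8+6+9 = 34
GRN - PIN - LAR - FIR: 7+8+9 = 24
Cheapest is GRN - PIN - LAR - FIR at $24.
So from GRN the first move is to PIN.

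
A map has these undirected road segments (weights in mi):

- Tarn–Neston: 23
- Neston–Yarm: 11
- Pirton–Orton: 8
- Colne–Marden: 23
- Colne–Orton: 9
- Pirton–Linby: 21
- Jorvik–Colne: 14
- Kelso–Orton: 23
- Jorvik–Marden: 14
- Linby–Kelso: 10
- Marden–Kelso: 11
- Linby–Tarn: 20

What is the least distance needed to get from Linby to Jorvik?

Candidate routes:
Linby - Pirton - Orton - Colne - Jorvik: 21+8+9+14 = 52
Linby - Kelso - Marden - Jorvik: 10+11+14 = 35
Linby - Kelso - Orton - Colne - Jorvik: 10+23+9+14 = 56
The minimum is 35 mi via Linby - Kelso - Marden - Jorvik.

35 mi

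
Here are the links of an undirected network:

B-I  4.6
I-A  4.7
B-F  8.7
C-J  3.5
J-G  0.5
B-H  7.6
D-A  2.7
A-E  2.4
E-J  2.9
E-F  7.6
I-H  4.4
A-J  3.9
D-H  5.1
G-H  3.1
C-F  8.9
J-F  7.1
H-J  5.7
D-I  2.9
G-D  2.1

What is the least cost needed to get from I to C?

Enumerating some paths:
I → H → G → J → C: 4.4+3.1+0.5+3.5 = 11.5
I → D → G → J → C: 2.9+2.1+0.5+3.5 = 9
Cheapest is I → D → G → J → C at 9.

9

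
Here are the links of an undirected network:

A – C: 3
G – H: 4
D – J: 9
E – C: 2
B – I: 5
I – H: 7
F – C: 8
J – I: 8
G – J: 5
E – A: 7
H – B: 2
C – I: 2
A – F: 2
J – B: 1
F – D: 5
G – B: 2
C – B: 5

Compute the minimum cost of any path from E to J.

8

Shortest distances from E:
E: 0
C: 2  (via E)
I: 4  (via C)
A: 5  (via C)
B: 7  (via C)
F: 7  (via A)
J: 8  (via B)
Shortest route: E–C–B–J = 8.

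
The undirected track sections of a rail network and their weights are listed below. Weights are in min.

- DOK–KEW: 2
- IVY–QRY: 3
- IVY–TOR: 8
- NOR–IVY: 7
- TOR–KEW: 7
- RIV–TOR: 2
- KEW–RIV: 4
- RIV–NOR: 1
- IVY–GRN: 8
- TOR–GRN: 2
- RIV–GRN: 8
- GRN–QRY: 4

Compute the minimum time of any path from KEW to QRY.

12 min

Running Dijkstra from KEW:
KEW: 0
DOK: 2  (via KEW)
RIV: 4  (via KEW)
NOR: 5  (via RIV)
TOR: 6  (via RIV)
GRN: 8  (via TOR)
IVY: 12  (via NOR)
QRY: 12  (via GRN)
Shortest route: KEW → RIV → TOR → GRN → QRY = 12 min.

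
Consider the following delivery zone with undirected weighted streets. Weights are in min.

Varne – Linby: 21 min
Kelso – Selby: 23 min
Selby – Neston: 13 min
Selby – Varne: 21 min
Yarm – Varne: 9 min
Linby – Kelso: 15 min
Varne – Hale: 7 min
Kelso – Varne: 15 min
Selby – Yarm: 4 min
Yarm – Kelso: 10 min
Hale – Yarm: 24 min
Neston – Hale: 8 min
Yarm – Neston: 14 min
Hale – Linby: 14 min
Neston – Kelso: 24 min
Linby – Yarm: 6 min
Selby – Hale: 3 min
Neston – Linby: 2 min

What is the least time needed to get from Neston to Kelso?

Settle nodes by increasing distance from Neston:
Neston: 0
Linby: 2  (via Neston)
Yarm: 8  (via Linby)
Hale: 8  (via Neston)
Selby: 11  (via Hale)
Varne: 15  (via Hale)
Kelso: 17  (via Linby)
Shortest route: Neston → Linby → Kelso = 17 min.

17 min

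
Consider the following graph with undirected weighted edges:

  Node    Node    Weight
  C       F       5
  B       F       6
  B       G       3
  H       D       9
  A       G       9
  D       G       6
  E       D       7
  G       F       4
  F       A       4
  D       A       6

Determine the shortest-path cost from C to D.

15

Enumerating some paths:
C - F - B - G - D: 5+6+3+6 = 20
C - F - A - D: 5+4+6 = 15
Cheapest is C - F - A - D at 15.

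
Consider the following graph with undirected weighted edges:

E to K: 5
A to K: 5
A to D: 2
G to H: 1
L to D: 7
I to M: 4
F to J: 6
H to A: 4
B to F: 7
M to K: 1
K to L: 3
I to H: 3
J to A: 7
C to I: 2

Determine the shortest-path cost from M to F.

19

Running Dijkstra from M:
M: 0
K: 1  (via M)
I: 4  (via M)
L: 4  (via K)
A: 6  (via K)
C: 6  (via I)
E: 6  (via K)
H: 7  (via I)
D: 8  (via A)
G: 8  (via H)
J: 13  (via A)
F: 19  (via J)
Shortest route: M → K → A → J → F = 19.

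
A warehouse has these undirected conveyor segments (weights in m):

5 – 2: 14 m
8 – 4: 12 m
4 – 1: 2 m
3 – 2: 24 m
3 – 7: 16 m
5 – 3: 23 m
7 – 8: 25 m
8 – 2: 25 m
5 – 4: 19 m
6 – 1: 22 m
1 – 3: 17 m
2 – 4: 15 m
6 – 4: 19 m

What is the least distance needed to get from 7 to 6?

54 m

Enumerating some paths:
7 - 8 - 4 - 6: 25+12+19 = 56
7 - 3 - 1 - 4 - 6: 16+17+2+19 = 54
7 - 3 - 1 - 6: 16+17+22 = 55
7 - 8 - 4 - 1 - 6: 25+12+2+22 = 61
The minimum is 54 m via 7 - 3 - 1 - 4 - 6.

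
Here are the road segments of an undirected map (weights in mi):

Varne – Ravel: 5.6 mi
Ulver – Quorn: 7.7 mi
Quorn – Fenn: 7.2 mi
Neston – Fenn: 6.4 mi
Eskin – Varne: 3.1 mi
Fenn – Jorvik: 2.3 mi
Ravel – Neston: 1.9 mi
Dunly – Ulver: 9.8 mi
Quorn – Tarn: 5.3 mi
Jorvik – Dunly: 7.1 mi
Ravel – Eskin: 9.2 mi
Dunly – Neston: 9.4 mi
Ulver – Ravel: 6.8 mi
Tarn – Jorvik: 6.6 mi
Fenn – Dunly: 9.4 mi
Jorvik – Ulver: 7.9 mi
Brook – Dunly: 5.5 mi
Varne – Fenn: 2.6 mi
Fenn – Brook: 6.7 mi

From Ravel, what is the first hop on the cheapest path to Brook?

Varne

Candidate routes:
Ravel–Varne–Fenn–Brook: 5.6+2.6+6.7 = 14.9
Ravel–Neston–Dunly–Brook: 1.9+9.4+5.5 = 16.8
Ravel–Neston–Fenn–Brook: 1.9+6.4+6.7 = 15
The minimum is 14.9 mi via Ravel–Varne–Fenn–Brook.
So from Ravel the first move is to Varne.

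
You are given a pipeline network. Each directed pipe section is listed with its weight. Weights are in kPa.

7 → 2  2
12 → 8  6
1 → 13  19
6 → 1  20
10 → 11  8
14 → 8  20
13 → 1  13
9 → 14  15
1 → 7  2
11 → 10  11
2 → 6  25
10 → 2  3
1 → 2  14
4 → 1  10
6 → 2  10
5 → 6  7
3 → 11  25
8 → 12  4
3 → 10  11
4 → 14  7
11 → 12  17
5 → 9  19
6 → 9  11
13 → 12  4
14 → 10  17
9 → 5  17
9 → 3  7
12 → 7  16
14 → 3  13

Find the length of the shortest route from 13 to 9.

53 kPa

Candidate routes:
13 → 1 → 2 → 6 → 9: 13+14+25+11 = 63
13 → 12 → 7 → 2 → 6 → 9: 4+16+2+25+11 = 58
13 → 1 → 7 → 2 → 6 → 9: 13+2+2+25+11 = 53
Cheapest is 13 → 1 → 7 → 2 → 6 → 9 at 53 kPa.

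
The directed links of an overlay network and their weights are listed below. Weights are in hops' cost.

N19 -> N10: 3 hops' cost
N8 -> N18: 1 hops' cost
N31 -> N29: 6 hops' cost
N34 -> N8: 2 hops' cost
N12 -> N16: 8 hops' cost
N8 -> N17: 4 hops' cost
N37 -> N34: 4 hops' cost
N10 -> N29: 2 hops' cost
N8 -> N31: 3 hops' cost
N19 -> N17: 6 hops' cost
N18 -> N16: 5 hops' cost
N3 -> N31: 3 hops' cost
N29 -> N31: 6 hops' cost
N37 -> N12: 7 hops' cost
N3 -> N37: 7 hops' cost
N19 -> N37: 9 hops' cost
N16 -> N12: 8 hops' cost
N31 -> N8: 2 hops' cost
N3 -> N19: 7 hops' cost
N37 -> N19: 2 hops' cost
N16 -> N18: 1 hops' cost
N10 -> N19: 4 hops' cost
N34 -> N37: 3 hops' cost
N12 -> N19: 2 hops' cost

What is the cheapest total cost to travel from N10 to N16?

16 hops' cost

Shortest distances from N10:
N10: 0
N29: 2  (via N10)
N19: 4  (via N10)
N31: 8  (via N29)
N8: 10  (via N31)
N17: 10  (via N19)
N18: 11  (via N8)
N37: 13  (via N19)
N16: 16  (via N18)
Shortest route: N10–N29–N31–N8–N18–N16 = 16 hops' cost.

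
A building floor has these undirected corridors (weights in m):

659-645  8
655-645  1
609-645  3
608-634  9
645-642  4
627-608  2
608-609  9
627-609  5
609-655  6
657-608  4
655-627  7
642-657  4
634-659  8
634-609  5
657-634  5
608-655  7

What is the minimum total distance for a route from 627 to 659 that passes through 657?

Shortest 627→657: 627 → 608 → 657 = 6
Shortest 657→659: 657 → 634 → 659 = 13
Total via 657: 6 + 13 = 19 m.

19 m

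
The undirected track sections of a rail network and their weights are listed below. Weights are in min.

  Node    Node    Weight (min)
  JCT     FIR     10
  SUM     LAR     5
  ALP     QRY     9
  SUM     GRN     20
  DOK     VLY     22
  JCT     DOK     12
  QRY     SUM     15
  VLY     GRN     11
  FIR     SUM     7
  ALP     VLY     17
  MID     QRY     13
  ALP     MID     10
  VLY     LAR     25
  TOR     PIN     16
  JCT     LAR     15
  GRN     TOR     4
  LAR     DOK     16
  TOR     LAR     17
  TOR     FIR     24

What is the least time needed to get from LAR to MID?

33 min

Running Dijkstra from LAR:
LAR: 0
SUM: 5  (via LAR)
FIR: 12  (via SUM)
JCT: 15  (via LAR)
DOK: 16  (via LAR)
TOR: 17  (via LAR)
QRY: 20  (via SUM)
GRN: 21  (via TOR)
VLY: 25  (via LAR)
ALP: 29  (via QRY)
PIN: 33  (via TOR)
MID: 33  (via QRY)
Shortest route: LAR → SUM → QRY → MID = 33 min.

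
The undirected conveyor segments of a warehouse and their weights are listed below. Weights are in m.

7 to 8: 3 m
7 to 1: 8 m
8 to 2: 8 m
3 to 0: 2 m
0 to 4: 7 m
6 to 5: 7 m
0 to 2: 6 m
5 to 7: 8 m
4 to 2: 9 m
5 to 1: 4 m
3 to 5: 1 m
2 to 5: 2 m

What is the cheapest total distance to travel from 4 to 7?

Candidate routes:
4–2–5–7: 9+2+8 = 19
4–0–3–5–7: 7+2+1+8 = 18
4–2–8–7: 9+8+3 = 20
Cheapest is 4–0–3–5–7 at 18 m.

18 m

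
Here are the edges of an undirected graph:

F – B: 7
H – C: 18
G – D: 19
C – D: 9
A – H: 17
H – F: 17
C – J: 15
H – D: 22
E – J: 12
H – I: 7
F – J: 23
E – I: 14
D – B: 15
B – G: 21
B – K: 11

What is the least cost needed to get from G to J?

43

Enumerating some paths:
G–B–F–J: 21+7+23 = 51
G–D–C–J: 19+9+15 = 43
Cheapest is G–D–C–J at 43.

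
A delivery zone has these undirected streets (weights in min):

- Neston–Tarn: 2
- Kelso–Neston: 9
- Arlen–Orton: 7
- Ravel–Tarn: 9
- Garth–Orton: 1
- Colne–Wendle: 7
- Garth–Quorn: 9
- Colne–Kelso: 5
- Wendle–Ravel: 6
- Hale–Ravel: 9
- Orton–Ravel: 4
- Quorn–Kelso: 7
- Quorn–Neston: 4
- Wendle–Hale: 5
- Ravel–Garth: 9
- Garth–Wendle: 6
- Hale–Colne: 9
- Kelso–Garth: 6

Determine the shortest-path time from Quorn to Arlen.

Compare a few routes:
Quorn–Garth–Orton–Arlen: 9+1+7 = 17
Quorn–Neston–Kelso–Garth–Orton–Arlen: 4+9+6+1+7 = 27
Quorn–Kelso–Garth–Orton–Arlen: 7+6+1+7 = 21
Quorn–Neston–Tarn–Ravel–Orton–Arlen: 4+2+9+4+7 = 26
The minimum is 17 min via Quorn–Garth–Orton–Arlen.

17 min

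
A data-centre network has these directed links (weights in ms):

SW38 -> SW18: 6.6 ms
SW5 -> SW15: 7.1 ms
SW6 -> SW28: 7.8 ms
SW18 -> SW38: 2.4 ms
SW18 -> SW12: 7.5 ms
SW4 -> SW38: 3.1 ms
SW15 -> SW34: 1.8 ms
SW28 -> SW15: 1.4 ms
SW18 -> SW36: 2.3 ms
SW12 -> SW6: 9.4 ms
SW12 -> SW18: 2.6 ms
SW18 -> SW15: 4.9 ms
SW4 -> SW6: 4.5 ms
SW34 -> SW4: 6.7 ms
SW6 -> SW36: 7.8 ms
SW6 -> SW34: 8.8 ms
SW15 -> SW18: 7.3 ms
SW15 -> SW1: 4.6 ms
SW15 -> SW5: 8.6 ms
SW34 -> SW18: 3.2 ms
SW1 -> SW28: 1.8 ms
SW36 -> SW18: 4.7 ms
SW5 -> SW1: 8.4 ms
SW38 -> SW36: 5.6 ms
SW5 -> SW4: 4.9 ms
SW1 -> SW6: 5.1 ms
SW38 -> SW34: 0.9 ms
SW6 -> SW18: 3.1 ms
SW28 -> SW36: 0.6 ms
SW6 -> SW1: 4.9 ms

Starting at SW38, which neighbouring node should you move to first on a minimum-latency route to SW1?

Enumerating some paths:
SW38–SW34–SW18–SW15–SW1: 0.9+3.2+4.9+4.6 = 13.6
SW38–SW18–SW15–SW1: 6.6+4.9+4.6 = 16.1
The minimum is 13.6 ms via SW38–SW34–SW18–SW15–SW1.
So from SW38 the first move is to SW34.

SW34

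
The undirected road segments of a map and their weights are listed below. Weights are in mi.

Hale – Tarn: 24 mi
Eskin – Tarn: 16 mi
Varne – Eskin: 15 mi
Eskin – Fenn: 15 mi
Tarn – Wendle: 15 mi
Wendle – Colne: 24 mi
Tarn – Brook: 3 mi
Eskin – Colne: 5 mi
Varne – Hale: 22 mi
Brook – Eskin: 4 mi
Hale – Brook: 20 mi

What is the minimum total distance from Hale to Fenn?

39 mi

Enumerating some paths:
Hale–Varne–Eskin–Fenn: 22+15+15 = 52
Hale–Brook–Eskin–Fenn: 20+4+15 = 39
Hale–Tarn–Brook–Eskin–Fenn: 24+3+4+15 = 46
Cheapest is Hale–Brook–Eskin–Fenn at 39 mi.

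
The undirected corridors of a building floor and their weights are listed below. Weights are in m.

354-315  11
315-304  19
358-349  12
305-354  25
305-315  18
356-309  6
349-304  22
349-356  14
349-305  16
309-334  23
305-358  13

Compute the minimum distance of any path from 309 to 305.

Candidate routes:
309 - 356 - 349 - 358 - 305: 6+14+12+13 = 45
309 - 356 - 349 - 305: 6+14+16 = 36
The minimum is 36 m via 309 - 356 - 349 - 305.

36 m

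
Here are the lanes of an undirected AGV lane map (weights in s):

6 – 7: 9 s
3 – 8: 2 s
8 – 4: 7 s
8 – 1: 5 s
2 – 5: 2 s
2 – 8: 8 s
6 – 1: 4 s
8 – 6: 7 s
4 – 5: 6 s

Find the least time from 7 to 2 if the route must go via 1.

26 s

Best 7 to 1: 7–6–1 costing 13
Shortest 1→2: 1–8–2 = 13
Total via 1: 13 + 13 = 26 s.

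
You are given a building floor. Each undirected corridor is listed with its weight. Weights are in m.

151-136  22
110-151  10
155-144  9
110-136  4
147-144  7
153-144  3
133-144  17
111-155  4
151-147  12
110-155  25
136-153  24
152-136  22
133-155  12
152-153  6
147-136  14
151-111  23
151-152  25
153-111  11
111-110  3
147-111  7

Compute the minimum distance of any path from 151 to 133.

29 m

Enumerating some paths:
151 - 147 - 111 - 155 - 133: 12+7+4+12 = 35
151 - 110 - 111 - 155 - 133: 10+3+4+12 = 29
The minimum is 29 m via 151 - 110 - 111 - 155 - 133.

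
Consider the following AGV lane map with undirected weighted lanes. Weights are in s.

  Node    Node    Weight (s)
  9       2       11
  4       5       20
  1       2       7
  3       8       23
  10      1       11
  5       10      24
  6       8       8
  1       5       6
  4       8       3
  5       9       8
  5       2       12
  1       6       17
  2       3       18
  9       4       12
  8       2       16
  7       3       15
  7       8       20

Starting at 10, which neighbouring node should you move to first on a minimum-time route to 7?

1

Candidate routes:
10 - 1 - 6 - 8 - 7: 11+17+8+20 = 56
10 - 1 - 2 - 8 - 7: 11+7+16+20 = 54
10 - 1 - 5 - 4 - 8 - 7: 11+6+20+3+20 = 60
10 - 1 - 2 - 3 - 7: 11+7+18+15 = 51
The minimum is 51 s via 10 - 1 - 2 - 3 - 7.
So from 10 the first move is to 1.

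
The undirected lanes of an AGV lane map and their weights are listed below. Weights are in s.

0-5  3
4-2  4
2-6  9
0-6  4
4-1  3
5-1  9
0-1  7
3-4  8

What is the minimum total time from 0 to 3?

Candidate routes:
0 - 1 - 4 - 3: 7+3+8 = 18
0 - 5 - 1 - 4 - 3: 3+9+3+8 = 23
The minimum is 18 s via 0 - 1 - 4 - 3.

18 s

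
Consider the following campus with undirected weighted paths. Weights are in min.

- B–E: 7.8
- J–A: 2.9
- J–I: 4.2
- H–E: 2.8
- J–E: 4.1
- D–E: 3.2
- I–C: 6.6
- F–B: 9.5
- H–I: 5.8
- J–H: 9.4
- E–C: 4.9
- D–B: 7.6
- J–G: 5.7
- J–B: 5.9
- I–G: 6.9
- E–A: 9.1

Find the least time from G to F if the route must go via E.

27.1 min

Best G to E: G → J → E costing 9.8
Best E to F: E → B → F costing 17.3
Total via E: 9.8 + 17.3 = 27.1 min.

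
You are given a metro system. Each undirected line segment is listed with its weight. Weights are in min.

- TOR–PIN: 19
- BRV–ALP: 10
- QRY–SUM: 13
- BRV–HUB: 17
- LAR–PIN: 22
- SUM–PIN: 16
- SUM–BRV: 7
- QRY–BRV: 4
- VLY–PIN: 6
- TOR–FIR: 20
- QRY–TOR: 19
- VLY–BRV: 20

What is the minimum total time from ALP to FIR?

53 min

Shortest distances from ALP:
ALP: 0
BRV: 10  (via ALP)
QRY: 14  (via BRV)
SUM: 17  (via BRV)
HUB: 27  (via BRV)
VLY: 30  (via BRV)
PIN: 33  (via SUM)
TOR: 33  (via QRY)
FIR: 53  (via TOR)
Shortest route: ALP–BRV–QRY–TOR–FIR = 53 min.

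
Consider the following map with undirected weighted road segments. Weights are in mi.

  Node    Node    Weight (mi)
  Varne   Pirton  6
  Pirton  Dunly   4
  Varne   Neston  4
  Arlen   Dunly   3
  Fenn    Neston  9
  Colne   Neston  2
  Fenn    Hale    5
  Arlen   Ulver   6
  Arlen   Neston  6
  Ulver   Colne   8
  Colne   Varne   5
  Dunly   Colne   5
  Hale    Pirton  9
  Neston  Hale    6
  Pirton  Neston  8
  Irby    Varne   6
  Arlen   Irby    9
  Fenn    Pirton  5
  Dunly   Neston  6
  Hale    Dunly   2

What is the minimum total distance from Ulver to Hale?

Compare a few routes:
Ulver - Arlen - Dunly - Hale: 6+3+2 = 11
Ulver - Colne - Dunly - Hale: 8+5+2 = 15
The minimum is 11 mi via Ulver - Arlen - Dunly - Hale.

11 mi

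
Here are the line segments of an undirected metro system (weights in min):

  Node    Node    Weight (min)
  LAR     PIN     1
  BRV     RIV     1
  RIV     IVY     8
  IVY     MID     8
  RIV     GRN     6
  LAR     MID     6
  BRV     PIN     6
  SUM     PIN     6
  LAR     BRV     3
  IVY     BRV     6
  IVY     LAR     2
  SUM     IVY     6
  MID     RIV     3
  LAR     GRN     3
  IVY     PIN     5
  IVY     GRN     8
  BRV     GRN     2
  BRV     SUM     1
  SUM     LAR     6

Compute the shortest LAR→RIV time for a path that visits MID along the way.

9 min

Shortest LAR→MID: LAR → MID = 6
Best MID to RIV: MID → RIV costing 3
Total via MID: 6 + 3 = 9 min.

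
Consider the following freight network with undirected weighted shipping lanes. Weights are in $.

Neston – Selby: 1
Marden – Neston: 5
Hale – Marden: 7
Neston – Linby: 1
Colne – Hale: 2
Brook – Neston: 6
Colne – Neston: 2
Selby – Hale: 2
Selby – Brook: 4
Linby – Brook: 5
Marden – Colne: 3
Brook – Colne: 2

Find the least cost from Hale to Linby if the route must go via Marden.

$11

Shortest Hale→Marden: Hale → Colne → Marden = 5
Shortest Marden→Linby: Marden → Neston → Linby = 6
Total via Marden: 5 + 6 = $11.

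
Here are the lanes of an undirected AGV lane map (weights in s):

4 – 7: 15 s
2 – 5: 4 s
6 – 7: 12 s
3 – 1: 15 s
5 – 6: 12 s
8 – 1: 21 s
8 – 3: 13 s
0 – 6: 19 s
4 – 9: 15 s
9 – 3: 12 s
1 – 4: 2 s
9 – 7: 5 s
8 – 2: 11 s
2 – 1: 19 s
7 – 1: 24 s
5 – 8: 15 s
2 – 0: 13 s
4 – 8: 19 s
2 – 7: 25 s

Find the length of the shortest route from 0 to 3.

Candidate routes:
0 → 2 → 1 → 3: 13+19+15 = 47
0 → 2 → 8 → 3: 13+11+13 = 37
0 → 2 → 5 → 8 → 3: 13+4+15+13 = 45
Cheapest is 0 → 2 → 8 → 3 at 37 s.

37 s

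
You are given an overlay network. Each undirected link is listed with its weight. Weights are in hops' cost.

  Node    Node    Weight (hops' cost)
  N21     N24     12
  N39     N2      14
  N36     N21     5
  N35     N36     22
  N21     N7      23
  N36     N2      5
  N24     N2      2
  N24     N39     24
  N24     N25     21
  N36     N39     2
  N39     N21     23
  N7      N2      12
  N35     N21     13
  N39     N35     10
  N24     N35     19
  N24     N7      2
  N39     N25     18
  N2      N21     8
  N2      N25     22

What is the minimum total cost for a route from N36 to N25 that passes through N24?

28 hops' cost

Shortest N36→N24: N36–N2–N24 = 7
Shortest N24→N25: N24–N25 = 21
Total via N24: 7 + 21 = 28 hops' cost.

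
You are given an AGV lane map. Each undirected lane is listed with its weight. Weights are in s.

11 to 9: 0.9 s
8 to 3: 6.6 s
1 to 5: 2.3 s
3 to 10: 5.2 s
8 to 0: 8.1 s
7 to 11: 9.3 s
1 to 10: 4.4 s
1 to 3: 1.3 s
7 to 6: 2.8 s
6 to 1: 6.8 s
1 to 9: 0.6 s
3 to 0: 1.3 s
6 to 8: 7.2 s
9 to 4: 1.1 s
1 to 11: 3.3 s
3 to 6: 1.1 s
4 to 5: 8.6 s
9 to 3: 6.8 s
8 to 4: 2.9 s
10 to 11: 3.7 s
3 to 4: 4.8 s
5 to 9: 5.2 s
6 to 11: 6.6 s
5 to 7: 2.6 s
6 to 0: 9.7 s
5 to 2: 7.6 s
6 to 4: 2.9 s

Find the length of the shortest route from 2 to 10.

14.3 s

Compare a few routes:
2 → 5 → 1 → 9 → 11 → 10: 7.6+2.3+0.6+0.9+3.7 = 15.1
2 → 5 → 1 → 10: 7.6+2.3+4.4 = 14.3
Cheapest is 2 → 5 → 1 → 10 at 14.3 s.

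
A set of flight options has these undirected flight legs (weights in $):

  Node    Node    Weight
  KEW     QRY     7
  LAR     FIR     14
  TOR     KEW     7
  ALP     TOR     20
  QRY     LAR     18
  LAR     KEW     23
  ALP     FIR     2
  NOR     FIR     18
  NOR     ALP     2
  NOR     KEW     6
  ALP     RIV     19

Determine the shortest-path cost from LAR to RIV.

$35

Candidate routes:
LAR → KEW → NOR → ALP → RIV: 23+6+2+19 = 50
LAR → FIR → ALP → RIV: 14+2+19 = 35
LAR → QRY → KEW → NOR → ALP → RIV: 18+7+6+2+19 = 52
The minimum is $35 via LAR → FIR → ALP → RIV.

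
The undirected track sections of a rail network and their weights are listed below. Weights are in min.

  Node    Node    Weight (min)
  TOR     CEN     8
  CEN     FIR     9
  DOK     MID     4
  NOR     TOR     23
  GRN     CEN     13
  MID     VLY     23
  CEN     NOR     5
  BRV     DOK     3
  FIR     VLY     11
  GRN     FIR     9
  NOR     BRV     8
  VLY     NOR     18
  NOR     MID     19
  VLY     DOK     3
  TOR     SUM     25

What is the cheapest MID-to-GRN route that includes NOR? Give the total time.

33 min

Best MID to NOR: MID → DOK → BRV → NOR costing 15
Shortest NOR→GRN: NOR → CEN → GRN = 18
Total via NOR: 15 + 18 = 33 min.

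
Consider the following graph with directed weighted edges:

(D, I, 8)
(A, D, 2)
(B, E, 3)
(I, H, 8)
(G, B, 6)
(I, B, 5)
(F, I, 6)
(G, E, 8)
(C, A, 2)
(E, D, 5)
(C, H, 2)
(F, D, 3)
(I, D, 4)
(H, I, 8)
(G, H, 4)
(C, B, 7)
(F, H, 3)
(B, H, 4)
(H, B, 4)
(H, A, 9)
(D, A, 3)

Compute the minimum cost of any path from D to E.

Running Dijkstra from D:
D: 0
A: 3  (via D)
I: 8  (via D)
B: 13  (via I)
E: 16  (via B)
Shortest route: D–I–B–E = 16.

16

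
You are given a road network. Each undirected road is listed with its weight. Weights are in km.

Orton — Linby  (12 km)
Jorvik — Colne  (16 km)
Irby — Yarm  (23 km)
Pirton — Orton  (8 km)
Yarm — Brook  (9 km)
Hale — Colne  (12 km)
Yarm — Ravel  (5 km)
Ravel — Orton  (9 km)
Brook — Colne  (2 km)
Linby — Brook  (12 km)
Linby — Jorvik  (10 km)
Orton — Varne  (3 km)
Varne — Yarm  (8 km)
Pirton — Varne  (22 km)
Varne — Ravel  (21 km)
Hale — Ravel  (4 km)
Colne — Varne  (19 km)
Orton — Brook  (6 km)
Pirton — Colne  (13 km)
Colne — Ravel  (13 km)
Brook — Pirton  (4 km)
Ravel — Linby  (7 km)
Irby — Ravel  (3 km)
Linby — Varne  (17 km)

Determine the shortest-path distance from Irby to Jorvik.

Settle nodes by increasing distance from Irby:
Irby: 0
Ravel: 3  (via Irby)
Hale: 7  (via Ravel)
Yarm: 8  (via Ravel)
Linby: 10  (via Ravel)
Orton: 12  (via Ravel)
Varne: 15  (via Orton)
Colne: 16  (via Ravel)
Brook: 17  (via Yarm)
Pirton: 20  (via Orton)
Jorvik: 20  (via Linby)
Shortest route: Irby–Ravel–Linby–Jorvik = 20 km.

20 km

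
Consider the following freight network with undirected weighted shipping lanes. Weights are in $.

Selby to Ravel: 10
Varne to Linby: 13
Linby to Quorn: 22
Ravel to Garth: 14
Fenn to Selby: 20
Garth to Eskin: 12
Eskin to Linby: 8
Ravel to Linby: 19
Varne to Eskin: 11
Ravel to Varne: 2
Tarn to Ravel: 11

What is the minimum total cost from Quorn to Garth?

Enumerating some paths:
Quorn - Linby - Varne - Ravel - Garth: 22+13+2+14 = 51
Quorn - Linby - Eskin - Garth: 22+8+12 = 42
The minimum is $42 via Quorn - Linby - Eskin - Garth.

$42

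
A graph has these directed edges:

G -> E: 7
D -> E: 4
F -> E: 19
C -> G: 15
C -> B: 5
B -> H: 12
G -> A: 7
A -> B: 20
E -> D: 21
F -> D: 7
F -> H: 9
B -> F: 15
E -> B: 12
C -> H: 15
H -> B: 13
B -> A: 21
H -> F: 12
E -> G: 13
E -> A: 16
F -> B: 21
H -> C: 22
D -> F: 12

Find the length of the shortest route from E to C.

Running Dijkstra from E:
E: 0
B: 12  (via E)
G: 13  (via E)
A: 16  (via E)
D: 21  (via E)
H: 24  (via B)
F: 27  (via B)
C: 46  (via H)
Shortest route: E–B–H–C = 46.

46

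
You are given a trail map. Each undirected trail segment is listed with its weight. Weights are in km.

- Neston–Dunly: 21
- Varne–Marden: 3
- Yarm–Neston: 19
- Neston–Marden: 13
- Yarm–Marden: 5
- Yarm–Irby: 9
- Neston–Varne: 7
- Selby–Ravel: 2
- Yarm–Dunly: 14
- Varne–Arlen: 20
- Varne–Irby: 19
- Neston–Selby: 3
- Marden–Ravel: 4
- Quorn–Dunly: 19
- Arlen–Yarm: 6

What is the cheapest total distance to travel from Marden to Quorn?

38 km

Enumerating some paths:
Marden–Ravel–Selby–Neston–Dunly–Quorn: 4+2+3+21+19 = 49
Marden–Yarm–Dunly–Quorn: 5+14+19 = 38
Marden–Varne–Neston–Dunly–Quorn: 3+7+21+19 = 50
The minimum is 38 km via Marden–Yarm–Dunly–Quorn.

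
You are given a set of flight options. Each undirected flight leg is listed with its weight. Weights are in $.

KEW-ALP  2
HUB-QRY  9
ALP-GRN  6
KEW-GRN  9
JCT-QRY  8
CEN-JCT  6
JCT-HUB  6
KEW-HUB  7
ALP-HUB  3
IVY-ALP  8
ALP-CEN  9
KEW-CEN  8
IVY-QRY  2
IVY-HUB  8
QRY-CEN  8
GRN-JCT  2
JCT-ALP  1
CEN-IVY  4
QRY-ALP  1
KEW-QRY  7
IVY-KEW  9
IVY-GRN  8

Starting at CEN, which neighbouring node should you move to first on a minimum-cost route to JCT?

JCT

Compare a few routes:
CEN–QRY–ALP–JCT: 8+1+1 = 10
CEN–JCT: 6 = 6
CEN–IVY–QRY–ALP–JCT: 4+2+1+1 = 8
Cheapest is CEN–JCT at $6.
So from CEN the first move is to JCT.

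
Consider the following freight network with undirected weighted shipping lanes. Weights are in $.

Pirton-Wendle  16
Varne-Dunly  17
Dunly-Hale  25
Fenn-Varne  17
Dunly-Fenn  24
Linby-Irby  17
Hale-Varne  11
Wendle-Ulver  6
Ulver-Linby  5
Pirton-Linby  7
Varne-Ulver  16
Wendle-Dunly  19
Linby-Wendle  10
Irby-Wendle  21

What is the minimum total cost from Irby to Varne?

Compare a few routes:
Irby → Wendle → Ulver → Varne: 21+6+16 = 43
Irby → Linby → Ulver → Varne: 17+5+16 = 38
Cheapest is Irby → Linby → Ulver → Varne at $38.

$38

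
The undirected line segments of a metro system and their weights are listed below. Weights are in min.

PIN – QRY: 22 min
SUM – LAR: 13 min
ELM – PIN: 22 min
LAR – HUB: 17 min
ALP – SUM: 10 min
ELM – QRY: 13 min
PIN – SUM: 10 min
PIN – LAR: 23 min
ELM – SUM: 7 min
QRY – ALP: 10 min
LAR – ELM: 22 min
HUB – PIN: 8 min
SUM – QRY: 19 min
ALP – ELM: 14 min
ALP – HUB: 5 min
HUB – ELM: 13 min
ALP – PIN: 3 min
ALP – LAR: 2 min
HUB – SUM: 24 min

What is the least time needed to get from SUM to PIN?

10 min

Settle nodes by increasing distance from SUM:
SUM: 0
ELM: 7  (via SUM)
PIN: 10  (via SUM)
Shortest route: SUM → PIN = 10 min.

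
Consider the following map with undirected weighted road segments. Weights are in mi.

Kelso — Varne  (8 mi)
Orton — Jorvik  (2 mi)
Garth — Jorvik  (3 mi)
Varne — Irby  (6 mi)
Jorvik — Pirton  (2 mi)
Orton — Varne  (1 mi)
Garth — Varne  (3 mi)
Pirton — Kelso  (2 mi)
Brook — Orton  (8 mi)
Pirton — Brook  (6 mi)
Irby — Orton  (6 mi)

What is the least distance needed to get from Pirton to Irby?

Shortest distances from Pirton:
Pirton: 0
Kelso: 2  (via Pirton)
Jorvik: 2  (via Pirton)
Orton: 4  (via Jorvik)
Varne: 5  (via Orton)
Garth: 5  (via Jorvik)
Brook: 6  (via Pirton)
Irby: 10  (via Orton)
Shortest route: Pirton–Jorvik–Orton–Irby = 10 mi.

10 mi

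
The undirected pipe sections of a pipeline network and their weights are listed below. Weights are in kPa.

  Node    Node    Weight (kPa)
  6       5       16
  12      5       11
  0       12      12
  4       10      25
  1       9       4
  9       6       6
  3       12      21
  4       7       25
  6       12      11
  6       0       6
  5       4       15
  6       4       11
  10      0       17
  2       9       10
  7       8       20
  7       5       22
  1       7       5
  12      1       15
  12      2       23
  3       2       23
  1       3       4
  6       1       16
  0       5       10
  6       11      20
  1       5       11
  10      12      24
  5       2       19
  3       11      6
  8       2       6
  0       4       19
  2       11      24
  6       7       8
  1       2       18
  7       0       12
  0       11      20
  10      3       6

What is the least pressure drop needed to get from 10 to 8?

30 kPa

Enumerating some paths:
10 → 3 → 1 → 2 → 8: 6+4+18+6 = 34
10 → 3 → 1 → 9 → 2 → 8: 6+4+4+10+6 = 30
10 → 3 → 2 → 8: 6+23+6 = 35
10 → 3 → 1 → 7 → 8: 6+4+5+20 = 35
The minimum is 30 kPa via 10 → 3 → 1 → 9 → 2 → 8.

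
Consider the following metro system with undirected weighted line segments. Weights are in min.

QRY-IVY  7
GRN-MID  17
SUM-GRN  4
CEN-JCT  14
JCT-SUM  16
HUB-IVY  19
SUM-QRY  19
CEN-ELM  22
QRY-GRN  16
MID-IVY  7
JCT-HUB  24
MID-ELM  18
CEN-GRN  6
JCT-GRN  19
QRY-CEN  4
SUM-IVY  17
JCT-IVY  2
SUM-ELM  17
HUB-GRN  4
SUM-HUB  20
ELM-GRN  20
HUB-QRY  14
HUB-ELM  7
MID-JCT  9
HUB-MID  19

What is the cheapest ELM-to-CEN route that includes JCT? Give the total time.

40 min

Shortest ELM→JCT: ELM–MID–JCT = 27
Shortest JCT→CEN: JCT–IVY–QRY–CEN = 13
Total via JCT: 27 + 13 = 40 min.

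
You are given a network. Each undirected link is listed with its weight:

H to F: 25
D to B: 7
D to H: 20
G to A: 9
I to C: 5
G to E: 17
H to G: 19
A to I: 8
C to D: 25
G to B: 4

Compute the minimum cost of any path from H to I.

36

Running Dijkstra from H:
H: 0
G: 19  (via H)
D: 20  (via H)
B: 23  (via G)
F: 25  (via H)
A: 28  (via G)
E: 36  (via G)
I: 36  (via A)
Shortest route: H → G → A → I = 36.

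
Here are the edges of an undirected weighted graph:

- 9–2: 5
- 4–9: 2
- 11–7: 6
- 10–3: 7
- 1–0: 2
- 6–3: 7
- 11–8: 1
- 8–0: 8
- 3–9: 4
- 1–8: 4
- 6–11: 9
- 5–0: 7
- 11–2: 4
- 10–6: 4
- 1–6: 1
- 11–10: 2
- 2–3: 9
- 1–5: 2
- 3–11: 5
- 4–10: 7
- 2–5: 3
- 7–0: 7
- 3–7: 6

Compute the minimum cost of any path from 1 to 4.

12

Settle nodes by increasing distance from 1:
1: 0
6: 1  (via 1)
0: 2  (via 1)
5: 2  (via 1)
8: 4  (via 1)
2: 5  (via 5)
10: 5  (via 6)
11: 5  (via 8)
3: 8  (via 6)
7: 9  (via 0)
9: 10  (via 2)
4: 12  (via 10)
Shortest route: 1 → 6 → 10 → 4 = 12.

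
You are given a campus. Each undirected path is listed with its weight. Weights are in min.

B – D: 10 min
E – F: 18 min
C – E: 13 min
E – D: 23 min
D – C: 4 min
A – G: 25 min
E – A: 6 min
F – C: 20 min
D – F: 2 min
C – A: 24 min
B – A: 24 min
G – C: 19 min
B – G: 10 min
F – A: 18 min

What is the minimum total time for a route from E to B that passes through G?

41 min

Best E to G: E → A → G costing 31
Shortest G→B: G → B = 10
Total via G: 31 + 10 = 41 min.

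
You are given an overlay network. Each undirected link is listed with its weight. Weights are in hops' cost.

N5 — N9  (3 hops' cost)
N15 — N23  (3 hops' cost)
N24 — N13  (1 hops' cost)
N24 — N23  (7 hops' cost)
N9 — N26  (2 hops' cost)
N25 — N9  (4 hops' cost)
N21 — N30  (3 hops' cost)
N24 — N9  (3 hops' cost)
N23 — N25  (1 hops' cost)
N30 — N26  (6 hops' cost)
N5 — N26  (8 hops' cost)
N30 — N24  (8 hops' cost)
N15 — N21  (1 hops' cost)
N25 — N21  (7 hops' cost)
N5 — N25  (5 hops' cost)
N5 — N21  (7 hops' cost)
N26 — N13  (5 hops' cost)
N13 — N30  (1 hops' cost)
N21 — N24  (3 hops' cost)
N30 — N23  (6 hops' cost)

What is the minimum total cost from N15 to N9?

Settle nodes by increasing distance from N15:
N15: 0
N21: 1  (via N15)
N23: 3  (via N15)
N30: 4  (via N21)
N25: 4  (via N23)
N24: 4  (via N21)
N13: 5  (via N30)
N9: 7  (via N24)
Shortest route: N15 → N21 → N24 → N9 = 7 hops' cost.

7 hops' cost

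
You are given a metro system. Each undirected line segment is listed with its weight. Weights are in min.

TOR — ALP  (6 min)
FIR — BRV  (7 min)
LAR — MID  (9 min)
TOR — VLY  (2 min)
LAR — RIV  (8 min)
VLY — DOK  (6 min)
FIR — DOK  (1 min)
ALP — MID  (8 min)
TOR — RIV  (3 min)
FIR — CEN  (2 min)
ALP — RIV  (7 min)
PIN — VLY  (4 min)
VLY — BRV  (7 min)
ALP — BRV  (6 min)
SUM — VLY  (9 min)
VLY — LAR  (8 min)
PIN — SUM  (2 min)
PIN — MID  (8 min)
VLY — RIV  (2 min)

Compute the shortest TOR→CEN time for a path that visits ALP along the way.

21 min

Shortest TOR→ALP: TOR → ALP = 6
Best ALP to CEN: ALP → BRV → FIR → CEN costing 15
Total via ALP: 6 + 15 = 21 min.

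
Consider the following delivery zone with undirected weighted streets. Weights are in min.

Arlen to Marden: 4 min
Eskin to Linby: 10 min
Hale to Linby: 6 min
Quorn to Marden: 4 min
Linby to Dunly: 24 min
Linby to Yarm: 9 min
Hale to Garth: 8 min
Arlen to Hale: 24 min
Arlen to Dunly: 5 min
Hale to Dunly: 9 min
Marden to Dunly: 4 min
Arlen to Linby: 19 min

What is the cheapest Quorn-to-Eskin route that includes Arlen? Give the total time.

Shortest Quorn→Arlen: Quorn → Marden → Arlen = 8
Shortest Arlen→Eskin: Arlen → Linby → Eskin = 29
Total via Arlen: 8 + 29 = 37 min.

37 min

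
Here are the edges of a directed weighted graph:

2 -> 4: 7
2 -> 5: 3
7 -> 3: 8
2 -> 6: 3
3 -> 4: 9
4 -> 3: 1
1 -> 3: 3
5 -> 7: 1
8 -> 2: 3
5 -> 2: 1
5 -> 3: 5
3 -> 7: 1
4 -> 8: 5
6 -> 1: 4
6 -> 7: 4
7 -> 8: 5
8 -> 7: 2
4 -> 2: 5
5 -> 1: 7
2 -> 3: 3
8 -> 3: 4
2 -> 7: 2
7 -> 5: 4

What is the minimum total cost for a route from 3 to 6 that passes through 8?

Shortest 3→8: 3–7–8 = 6
Shortest 8→6: 8–2–6 = 6
Total via 8: 6 + 6 = 12.

12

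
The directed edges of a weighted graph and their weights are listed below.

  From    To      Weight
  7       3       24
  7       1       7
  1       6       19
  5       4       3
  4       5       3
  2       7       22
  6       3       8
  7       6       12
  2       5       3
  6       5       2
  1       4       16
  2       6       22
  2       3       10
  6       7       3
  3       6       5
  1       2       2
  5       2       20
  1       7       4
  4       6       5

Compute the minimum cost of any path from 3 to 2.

17

Compare a few routes:
3–6–7–1–2: 5+3+7+2 = 17
3–6–5–2: 5+2+20 = 27
The minimum is 17 via 3–6–7–1–2.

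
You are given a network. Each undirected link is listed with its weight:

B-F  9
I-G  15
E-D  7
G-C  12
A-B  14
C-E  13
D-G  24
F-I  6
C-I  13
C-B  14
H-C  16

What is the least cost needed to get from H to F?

35

Compare a few routes:
H → C → B → F: 16+14+9 = 39
H → C → I → F: 16+13+6 = 35
H → C → G → I → F: 16+12+15+6 = 49
Cheapest is H → C → I → F at 35.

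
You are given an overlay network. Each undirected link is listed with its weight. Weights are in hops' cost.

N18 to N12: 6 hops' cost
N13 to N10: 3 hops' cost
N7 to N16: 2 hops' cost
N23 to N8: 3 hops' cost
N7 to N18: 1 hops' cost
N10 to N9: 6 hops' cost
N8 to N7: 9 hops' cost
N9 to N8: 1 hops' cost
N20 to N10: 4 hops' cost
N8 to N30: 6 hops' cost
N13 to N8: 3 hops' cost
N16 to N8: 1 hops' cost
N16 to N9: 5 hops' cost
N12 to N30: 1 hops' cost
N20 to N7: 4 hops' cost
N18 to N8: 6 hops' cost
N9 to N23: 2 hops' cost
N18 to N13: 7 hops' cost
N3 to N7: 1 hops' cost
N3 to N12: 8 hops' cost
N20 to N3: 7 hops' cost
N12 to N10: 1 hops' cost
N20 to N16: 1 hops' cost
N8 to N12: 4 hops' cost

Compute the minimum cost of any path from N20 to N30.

Enumerating some paths:
N20–N10–N12–N30: 4+1+1 = 6
N20–N16–N8–N12–N30: 1+1+4+1 = 7
The minimum is 6 hops' cost via N20–N10–N12–N30.

6 hops' cost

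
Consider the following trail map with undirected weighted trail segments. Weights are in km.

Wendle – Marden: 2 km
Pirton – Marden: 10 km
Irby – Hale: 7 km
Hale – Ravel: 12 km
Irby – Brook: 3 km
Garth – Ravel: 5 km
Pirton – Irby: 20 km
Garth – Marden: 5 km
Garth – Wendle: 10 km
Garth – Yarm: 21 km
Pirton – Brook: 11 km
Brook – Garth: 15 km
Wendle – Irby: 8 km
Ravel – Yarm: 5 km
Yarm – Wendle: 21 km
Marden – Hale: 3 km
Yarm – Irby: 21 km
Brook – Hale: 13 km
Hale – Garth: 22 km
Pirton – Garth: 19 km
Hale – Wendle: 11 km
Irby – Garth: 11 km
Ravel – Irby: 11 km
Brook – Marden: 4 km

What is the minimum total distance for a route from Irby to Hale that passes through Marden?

10 km

Best Irby to Marden: Irby–Brook–Marden costing 7
Best Marden to Hale: Marden–Hale costing 3
Total via Marden: 7 + 3 = 10 km.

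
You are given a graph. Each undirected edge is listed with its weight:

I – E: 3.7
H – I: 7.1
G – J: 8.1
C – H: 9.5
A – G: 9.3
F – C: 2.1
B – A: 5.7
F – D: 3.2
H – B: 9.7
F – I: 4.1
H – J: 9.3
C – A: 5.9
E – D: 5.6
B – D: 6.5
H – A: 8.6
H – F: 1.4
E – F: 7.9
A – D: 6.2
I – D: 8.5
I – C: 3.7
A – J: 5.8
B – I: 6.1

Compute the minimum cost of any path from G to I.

18.9

Running Dijkstra from G:
G: 0
J: 8.1  (via G)
A: 9.3  (via G)
B: 15  (via A)
C: 15.2  (via A)
D: 15.5  (via A)
F: 17.3  (via C)
H: 17.4  (via J)
I: 18.9  (via C)
Shortest route: G–A–C–I = 18.9.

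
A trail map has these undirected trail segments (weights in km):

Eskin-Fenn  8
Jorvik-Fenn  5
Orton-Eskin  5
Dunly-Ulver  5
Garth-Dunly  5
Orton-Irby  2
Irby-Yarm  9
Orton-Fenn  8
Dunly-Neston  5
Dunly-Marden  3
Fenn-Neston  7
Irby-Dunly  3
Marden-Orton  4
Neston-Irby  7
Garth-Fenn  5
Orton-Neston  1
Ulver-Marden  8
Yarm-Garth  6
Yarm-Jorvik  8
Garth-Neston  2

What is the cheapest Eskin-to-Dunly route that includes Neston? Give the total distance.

11 km

Shortest Eskin→Neston: Eskin → Orton → Neston = 6
Best Neston to Dunly: Neston → Dunly costing 5
Total via Neston: 6 + 5 = 11 km.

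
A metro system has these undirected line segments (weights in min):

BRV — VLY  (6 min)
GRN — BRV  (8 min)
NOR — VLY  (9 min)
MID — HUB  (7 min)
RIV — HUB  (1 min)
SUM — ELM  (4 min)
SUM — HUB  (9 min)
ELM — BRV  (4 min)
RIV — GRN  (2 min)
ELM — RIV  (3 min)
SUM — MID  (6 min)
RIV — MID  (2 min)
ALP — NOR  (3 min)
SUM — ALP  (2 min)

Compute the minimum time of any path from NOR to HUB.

Shortest distances from NOR:
NOR: 0
ALP: 3  (via NOR)
SUM: 5  (via ALP)
VLY: 9  (via NOR)
ELM: 9  (via SUM)
MID: 11  (via SUM)
RIV: 12  (via ELM)
HUB: 13  (via RIV)
Shortest route: NOR–ALP–SUM–ELM–RIV–HUB = 13 min.

13 min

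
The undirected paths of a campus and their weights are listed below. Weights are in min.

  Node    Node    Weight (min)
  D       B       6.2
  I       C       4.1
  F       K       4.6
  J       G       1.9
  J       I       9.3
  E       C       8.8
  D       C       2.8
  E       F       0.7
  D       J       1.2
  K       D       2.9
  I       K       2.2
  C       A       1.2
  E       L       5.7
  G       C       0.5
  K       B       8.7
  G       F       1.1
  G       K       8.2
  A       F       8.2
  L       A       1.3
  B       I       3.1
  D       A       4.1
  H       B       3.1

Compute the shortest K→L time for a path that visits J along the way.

9 min

Shortest K→J: K–D–J = 4.1
Best J to L: J–G–C–A–L costing 4.9
Total via J: 4.1 + 4.9 = 9 min.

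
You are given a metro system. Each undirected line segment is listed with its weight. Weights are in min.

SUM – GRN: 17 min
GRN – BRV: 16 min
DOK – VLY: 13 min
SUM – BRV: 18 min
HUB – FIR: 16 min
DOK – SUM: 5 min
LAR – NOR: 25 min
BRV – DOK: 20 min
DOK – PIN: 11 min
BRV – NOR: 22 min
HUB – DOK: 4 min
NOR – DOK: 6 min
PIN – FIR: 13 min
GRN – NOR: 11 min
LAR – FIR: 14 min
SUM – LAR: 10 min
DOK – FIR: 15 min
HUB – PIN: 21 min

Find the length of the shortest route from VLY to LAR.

Compare a few routes:
VLY → DOK → HUB → FIR → LAR: 13+4+16+14 = 47
VLY → DOK → NOR → LAR: 13+6+25 = 44
VLY → DOK → FIR → LAR: 13+15+14 = 42
VLY → DOK → SUM → LAR: 13+5+10 = 28
The minimum is 28 min via VLY → DOK → SUM → LAR.

28 min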